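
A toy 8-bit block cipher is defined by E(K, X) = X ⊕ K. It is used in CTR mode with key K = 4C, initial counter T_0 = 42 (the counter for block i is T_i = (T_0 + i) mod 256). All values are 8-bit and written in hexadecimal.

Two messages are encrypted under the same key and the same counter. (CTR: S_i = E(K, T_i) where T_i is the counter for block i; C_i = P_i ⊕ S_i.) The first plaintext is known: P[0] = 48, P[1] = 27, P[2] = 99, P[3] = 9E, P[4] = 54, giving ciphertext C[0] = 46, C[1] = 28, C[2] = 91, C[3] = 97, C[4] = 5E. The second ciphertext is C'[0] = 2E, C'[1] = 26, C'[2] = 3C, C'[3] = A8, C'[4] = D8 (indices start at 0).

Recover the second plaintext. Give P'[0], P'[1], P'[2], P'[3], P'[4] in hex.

In CTR with a reused counter, both messages share the same keystream S_i, so C_i ⊕ C'_i = P_i ⊕ P'_i and thus P'_i = P_i ⊕ C_i ⊕ C'_i.
P'[0]: 48 ⊕ 46 ⊕ 2E = 20.
P'[1]: 27 ⊕ 28 ⊕ 26 = 29.
P'[2]: 99 ⊕ 91 ⊕ 3C = 34.
P'[3]: 9E ⊕ 97 ⊕ A8 = A1.
P'[4]: 54 ⊕ 5E ⊕ D8 = D2.

P'[0] = 20, P'[1] = 29, P'[2] = 34, P'[3] = A1, P'[4] = D2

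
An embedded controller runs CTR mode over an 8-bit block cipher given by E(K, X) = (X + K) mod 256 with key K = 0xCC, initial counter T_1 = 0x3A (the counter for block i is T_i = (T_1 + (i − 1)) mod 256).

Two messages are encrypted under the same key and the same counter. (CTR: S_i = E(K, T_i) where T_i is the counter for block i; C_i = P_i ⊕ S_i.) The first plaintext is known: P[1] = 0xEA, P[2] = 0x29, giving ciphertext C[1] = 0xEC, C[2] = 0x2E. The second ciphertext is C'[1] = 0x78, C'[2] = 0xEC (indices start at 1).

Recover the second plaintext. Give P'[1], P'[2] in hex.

P'[1] = 0x7E, P'[2] = 0xEB

In CTR with a reused counter, both messages share the same keystream S_i, so C_i ⊕ C'_i = P_i ⊕ P'_i and thus P'_i = P_i ⊕ C_i ⊕ C'_i.
P'[1]: 0xEA ⊕ 0xEC ⊕ 0x78 = 0x7E.
P'[2]: 0x29 ⊕ 0x2E ⊕ 0xEC = 0xEB.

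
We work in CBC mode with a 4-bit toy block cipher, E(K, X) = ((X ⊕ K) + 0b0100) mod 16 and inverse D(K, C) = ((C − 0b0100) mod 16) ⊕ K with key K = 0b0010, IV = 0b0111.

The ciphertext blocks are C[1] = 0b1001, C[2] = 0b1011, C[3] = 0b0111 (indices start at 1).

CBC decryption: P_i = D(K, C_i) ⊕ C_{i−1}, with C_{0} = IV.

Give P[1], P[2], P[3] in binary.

P[1] = 0b0000, P[2] = 0b1100, P[3] = 0b1010

P[1]: D(K, 0b1001) = 0b0111; 0b0111 ⊕ 0b0111 = 0b0000.
P[2]: D(K, 0b1011) = 0b0101; 0b0101 ⊕ 0b1001 = 0b1100.
P[3]: D(K, 0b0111) = 0b0001; 0b0001 ⊕ 0b1011 = 0b1010.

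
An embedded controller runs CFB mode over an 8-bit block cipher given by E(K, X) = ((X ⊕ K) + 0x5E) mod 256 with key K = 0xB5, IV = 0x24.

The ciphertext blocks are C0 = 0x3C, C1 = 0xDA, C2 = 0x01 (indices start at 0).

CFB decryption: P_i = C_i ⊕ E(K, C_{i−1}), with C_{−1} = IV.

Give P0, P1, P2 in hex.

P0: E(K, 0x24) = 0xEF; 0x3C ⊕ 0xEF = 0xD3.
P1: E(K, 0x3C) = 0xE7; 0xDA ⊕ 0xE7 = 0x3D.
P2: E(K, 0xDA) = 0xCD; 0x01 ⊕ 0xCD = 0xCC.

P0 = 0xD3, P1 = 0x3D, P2 = 0xCC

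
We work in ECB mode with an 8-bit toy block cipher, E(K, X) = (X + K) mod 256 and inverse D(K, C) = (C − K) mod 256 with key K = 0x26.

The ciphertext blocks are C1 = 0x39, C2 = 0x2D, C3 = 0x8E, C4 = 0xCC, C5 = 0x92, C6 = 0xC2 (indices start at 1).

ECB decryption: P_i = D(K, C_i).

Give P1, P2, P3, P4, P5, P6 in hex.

P1: D(K, 0x39) = 0x13.
P2: D(K, 0x2D) = 0x07.
P3: D(K, 0x8E) = 0x68.
P4: D(K, 0xCC) = 0xA6.
P5: D(K, 0x92) = 0x6C.
P6: D(K, 0xC2) = 0x9C.

P1 = 0x13, P2 = 0x07, P3 = 0x68, P4 = 0xA6, P5 = 0x6C, P6 = 0x9C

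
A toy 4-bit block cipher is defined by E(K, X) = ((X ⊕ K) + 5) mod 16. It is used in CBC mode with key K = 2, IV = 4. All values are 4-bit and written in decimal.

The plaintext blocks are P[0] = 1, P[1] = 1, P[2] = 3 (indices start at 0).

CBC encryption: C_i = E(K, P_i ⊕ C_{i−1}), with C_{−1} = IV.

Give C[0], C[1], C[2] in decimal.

C[0] = 12, C[1] = 4, C[2] = 10

C[0]: P[0] ⊕ 4 = 5; E(K, 5) = 12.
C[1]: P[1] ⊕ 12 = 13; E(K, 13) = 4.
C[2]: P[2] ⊕ 4 = 7; E(K, 7) = 10.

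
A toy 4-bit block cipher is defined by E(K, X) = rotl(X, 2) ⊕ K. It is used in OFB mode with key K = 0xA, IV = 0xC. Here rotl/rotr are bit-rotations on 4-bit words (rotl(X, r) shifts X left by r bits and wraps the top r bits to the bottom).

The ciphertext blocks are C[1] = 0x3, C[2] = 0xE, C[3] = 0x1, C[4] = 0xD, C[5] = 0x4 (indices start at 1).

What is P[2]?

OFB decryption: S_i = E(K, S_{i−1}) with S_{0} = IV; P_i = C_i ⊕ S_i.
P[1]: S = E(K, 0xC) = 0x9; 0x3 ⊕ 0x9 = 0xA.
P[2]: S = E(K, 0x9) = 0xC; 0xE ⊕ 0xC = 0x2.

P[2] = 0x2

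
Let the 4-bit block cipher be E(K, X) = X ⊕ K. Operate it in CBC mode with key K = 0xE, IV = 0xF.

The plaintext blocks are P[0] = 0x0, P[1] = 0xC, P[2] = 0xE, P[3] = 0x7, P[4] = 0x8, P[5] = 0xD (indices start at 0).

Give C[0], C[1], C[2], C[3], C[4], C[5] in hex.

C[0] = 0x1, C[1] = 0x3, C[2] = 0x3, C[3] = 0xA, C[4] = 0xC, C[5] = 0xF

CBC encryption: C_i = E(K, P_i ⊕ C_{i−1}), with C_{−1} = IV.
C[0]: P[0] ⊕ 0xF = 0xF; E(K, 0xF) = 0x1.
C[1]: P[1] ⊕ 0x1 = 0xD; E(K, 0xD) = 0x3.
C[2]: P[2] ⊕ 0x3 = 0xD; E(K, 0xD) = 0x3.
C[3]: P[3] ⊕ 0x3 = 0x4; E(K, 0x4) = 0xA.
C[4]: P[4] ⊕ 0xA = 0x2; E(K, 0x2) = 0xC.
C[5]: P[5] ⊕ 0xC = 0x1; E(K, 0x1) = 0xF.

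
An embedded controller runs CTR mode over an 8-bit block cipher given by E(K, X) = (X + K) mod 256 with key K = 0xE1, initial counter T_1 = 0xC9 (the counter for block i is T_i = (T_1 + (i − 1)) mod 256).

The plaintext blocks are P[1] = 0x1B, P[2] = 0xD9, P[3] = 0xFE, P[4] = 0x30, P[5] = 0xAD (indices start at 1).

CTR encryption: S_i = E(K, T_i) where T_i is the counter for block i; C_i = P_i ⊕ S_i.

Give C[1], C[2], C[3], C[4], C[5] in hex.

C[1] = 0xB1, C[2] = 0x72, C[3] = 0x52, C[4] = 0x9D, C[5] = 0x03

C[1]: T = 0xC9, S = E(K, T) = 0xAA; 0x1B ⊕ 0xAA = 0xB1.
C[2]: T = 0xCA, S = E(K, T) = 0xAB; 0xD9 ⊕ 0xAB = 0x72.
C[3]: T = 0xCB, S = E(K, T) = 0xAC; 0xFE ⊕ 0xAC = 0x52.
C[4]: T = 0xCC, S = E(K, T) = 0xAD; 0x30 ⊕ 0xAD = 0x9D.
C[5]: T = 0xCD, S = E(K, T) = 0xAE; 0xAD ⊕ 0xAE = 0x03.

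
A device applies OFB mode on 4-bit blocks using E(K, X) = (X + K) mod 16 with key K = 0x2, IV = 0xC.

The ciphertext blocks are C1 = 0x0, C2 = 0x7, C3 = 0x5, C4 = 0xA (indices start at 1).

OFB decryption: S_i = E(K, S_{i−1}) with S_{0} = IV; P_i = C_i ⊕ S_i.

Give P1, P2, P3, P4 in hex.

P1: S = E(K, 0xC) = 0xE; 0x0 ⊕ 0xE = 0xE.
P2: S = E(K, 0xE) = 0x0; 0x7 ⊕ 0x0 = 0x7.
P3: S = E(K, 0x0) = 0x2; 0x5 ⊕ 0x2 = 0x7.
P4: S = E(K, 0x2) = 0x4; 0xA ⊕ 0x4 = 0xE.

P1 = 0xE, P2 = 0x7, P3 = 0x7, P4 = 0xE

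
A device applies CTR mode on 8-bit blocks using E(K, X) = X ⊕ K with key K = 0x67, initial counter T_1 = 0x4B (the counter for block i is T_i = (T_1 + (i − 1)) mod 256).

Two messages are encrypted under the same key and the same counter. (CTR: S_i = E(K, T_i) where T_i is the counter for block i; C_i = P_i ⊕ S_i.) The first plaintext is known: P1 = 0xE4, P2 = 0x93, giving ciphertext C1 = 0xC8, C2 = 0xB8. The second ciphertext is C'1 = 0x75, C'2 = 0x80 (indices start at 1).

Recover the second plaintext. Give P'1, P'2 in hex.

In CTR with a reused counter, both messages share the same keystream S_i, so C_i ⊕ C'_i = P_i ⊕ P'_i and thus P'_i = P_i ⊕ C_i ⊕ C'_i.
P'1: 0xE4 ⊕ 0xC8 ⊕ 0x75 = 0x59.
P'2: 0x93 ⊕ 0xB8 ⊕ 0x80 = 0xAB.

P'1 = 0x59, P'2 = 0xAB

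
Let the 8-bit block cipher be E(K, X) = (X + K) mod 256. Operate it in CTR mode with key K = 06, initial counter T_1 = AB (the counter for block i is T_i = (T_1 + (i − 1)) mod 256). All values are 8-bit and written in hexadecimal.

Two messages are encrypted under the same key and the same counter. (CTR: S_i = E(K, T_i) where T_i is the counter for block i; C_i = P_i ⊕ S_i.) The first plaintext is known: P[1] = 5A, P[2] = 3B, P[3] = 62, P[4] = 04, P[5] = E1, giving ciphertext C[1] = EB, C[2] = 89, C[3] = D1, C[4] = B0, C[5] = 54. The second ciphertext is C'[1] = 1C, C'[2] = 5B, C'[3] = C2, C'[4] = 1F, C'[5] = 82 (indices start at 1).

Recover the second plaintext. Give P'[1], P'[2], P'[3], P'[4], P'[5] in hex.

P'[1] = AD, P'[2] = E9, P'[3] = 71, P'[4] = AB, P'[5] = 37

In CTR with a reused counter, both messages share the same keystream S_i, so C_i ⊕ C'_i = P_i ⊕ P'_i and thus P'_i = P_i ⊕ C_i ⊕ C'_i.
P'[1]: 5A ⊕ EB ⊕ 1C = AD.
P'[2]: 3B ⊕ 89 ⊕ 5B = E9.
P'[3]: 62 ⊕ D1 ⊕ C2 = 71.
P'[4]: 04 ⊕ B0 ⊕ 1F = AB.
P'[5]: E1 ⊕ 54 ⊕ 82 = 37.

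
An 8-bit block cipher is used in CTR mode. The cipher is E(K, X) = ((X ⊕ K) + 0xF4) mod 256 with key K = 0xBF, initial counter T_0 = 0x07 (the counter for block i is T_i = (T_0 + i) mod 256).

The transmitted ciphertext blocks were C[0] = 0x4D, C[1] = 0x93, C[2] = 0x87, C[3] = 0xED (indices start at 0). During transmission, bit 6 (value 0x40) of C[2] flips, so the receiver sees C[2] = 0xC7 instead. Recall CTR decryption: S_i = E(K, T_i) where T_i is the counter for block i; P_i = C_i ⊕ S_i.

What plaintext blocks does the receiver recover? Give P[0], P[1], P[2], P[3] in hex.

P[0] = 0xE1, P[1] = 0x38, P[2] = 0x6D, P[3] = 0x44

Only C[2] changed, to 0xC7. In CTR, a change in C_i flips the same bit in P_i only; the keystream is unaffected. Decrypting the received ciphertext:
P[0]: T = 0x07, S = E(K, T) = 0xAC; 0x4D ⊕ 0xAC = 0xE1.
P[1]: T = 0x08, S = E(K, T) = 0xAB; 0x93 ⊕ 0xAB = 0x38.
P[2]: T = 0x09, S = E(K, T) = 0xAA; 0xC7 ⊕ 0xAA = 0x6D.
P[3]: T = 0x0A, S = E(K, T) = 0xA9; 0xED ⊕ 0xA9 = 0x44.
Blocks that differ from the original plaintext: P[2].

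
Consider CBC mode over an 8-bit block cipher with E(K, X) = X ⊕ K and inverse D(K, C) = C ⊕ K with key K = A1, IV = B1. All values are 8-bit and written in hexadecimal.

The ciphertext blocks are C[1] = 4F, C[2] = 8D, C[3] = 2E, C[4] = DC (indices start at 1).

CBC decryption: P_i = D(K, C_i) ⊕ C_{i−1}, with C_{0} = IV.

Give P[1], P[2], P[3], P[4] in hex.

P[1] = 5F, P[2] = 63, P[3] = 02, P[4] = 53

P[1]: D(K, 4F) = EE; EE ⊕ B1 = 5F.
P[2]: D(K, 8D) = 2C; 2C ⊕ 4F = 63.
P[3]: D(K, 2E) = 8F; 8F ⊕ 8D = 02.
P[4]: D(K, DC) = 7D; 7D ⊕ 2E = 53.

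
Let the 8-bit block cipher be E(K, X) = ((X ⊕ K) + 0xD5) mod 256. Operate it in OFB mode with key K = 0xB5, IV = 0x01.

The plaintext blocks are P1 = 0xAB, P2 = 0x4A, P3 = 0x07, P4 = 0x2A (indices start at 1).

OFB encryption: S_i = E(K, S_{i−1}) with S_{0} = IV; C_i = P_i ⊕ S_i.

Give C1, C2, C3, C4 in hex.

C1 = 0x22, C2 = 0x5B, C3 = 0x7E, C4 = 0x8B

C1: S = E(K, 0x01) = 0x89; 0xAB ⊕ 0x89 = 0x22.
C2: S = E(K, 0x89) = 0x11; 0x4A ⊕ 0x11 = 0x5B.
C3: S = E(K, 0x11) = 0x79; 0x07 ⊕ 0x79 = 0x7E.
C4: S = E(K, 0x79) = 0xA1; 0x2A ⊕ 0xA1 = 0x8B.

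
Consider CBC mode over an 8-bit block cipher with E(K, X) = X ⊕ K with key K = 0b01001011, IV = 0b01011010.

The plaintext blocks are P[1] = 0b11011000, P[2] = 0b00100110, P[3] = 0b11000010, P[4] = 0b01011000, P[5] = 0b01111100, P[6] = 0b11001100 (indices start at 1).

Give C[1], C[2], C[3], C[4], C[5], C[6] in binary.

C[1] = 0b11001001, C[2] = 0b10100100, C[3] = 0b00101101, C[4] = 0b00111110, C[5] = 0b00001001, C[6] = 0b10001110

CBC encryption: C_i = E(K, P_i ⊕ C_{i−1}), with C_{0} = IV.
C[1]: P[1] ⊕ 0b01011010 = 0b10000010; E(K, 0b10000010) = 0b11001001.
C[2]: P[2] ⊕ 0b11001001 = 0b11101111; E(K, 0b11101111) = 0b10100100.
C[3]: P[3] ⊕ 0b10100100 = 0b01100110; E(K, 0b01100110) = 0b00101101.
C[4]: P[4] ⊕ 0b00101101 = 0b01110101; E(K, 0b01110101) = 0b00111110.
C[5]: P[5] ⊕ 0b00111110 = 0b01000010; E(K, 0b01000010) = 0b00001001.
C[6]: P[6] ⊕ 0b00001001 = 0b11000101; E(K, 0b11000101) = 0b10001110.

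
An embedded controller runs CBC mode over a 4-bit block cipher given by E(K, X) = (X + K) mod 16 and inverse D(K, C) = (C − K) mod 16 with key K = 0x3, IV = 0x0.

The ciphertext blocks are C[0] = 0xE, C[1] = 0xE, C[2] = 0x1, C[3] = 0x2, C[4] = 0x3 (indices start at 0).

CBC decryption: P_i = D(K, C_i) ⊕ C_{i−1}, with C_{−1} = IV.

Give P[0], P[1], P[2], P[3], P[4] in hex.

P[0] = 0xB, P[1] = 0x5, P[2] = 0x0, P[3] = 0xE, P[4] = 0x2

P[0]: D(K, 0xE) = 0xB; 0xB ⊕ 0x0 = 0xB.
P[1]: D(K, 0xE) = 0xB; 0xB ⊕ 0xE = 0x5.
P[2]: D(K, 0x1) = 0xE; 0xE ⊕ 0xE = 0x0.
P[3]: D(K, 0x2) = 0xF; 0xF ⊕ 0x1 = 0xE.
P[4]: D(K, 0x3) = 0x0; 0x0 ⊕ 0x2 = 0x2.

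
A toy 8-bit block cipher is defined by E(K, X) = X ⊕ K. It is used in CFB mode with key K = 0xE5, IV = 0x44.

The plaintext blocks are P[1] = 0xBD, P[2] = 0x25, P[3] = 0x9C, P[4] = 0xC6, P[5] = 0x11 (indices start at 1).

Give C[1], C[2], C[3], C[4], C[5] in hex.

C[1] = 0x1C, C[2] = 0xDC, C[3] = 0xA5, C[4] = 0x86, C[5] = 0x72

CFB encryption: C_i = P_i ⊕ E(K, C_{i−1}), with C_{0} = IV.
C[1]: E(K, 0x44) = 0xA1; 0xBD ⊕ 0xA1 = 0x1C.
C[2]: E(K, 0x1C) = 0xF9; 0x25 ⊕ 0xF9 = 0xDC.
C[3]: E(K, 0xDC) = 0x39; 0x9C ⊕ 0x39 = 0xA5.
C[4]: E(K, 0xA5) = 0x40; 0xC6 ⊕ 0x40 = 0x86.
C[5]: E(K, 0x86) = 0x63; 0x11 ⊕ 0x63 = 0x72.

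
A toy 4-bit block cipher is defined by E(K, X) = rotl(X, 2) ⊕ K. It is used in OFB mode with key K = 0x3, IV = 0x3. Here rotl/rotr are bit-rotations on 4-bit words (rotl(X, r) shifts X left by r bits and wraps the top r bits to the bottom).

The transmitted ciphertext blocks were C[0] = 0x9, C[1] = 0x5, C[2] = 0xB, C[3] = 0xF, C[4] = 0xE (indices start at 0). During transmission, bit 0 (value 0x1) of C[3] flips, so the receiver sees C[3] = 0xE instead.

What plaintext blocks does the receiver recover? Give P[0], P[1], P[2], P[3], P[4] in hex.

P[0] = 0x6, P[1] = 0x9, P[2] = 0xB, P[3] = 0xD, P[4] = 0x1

OFB decryption: S_i = E(K, S_{i−1}) with S_{−1} = IV; P_i = C_i ⊕ S_i.
Only C[3] changed, to 0xE. In OFB, a change in C_i flips the same bit in P_i only; the keystream is unaffected. Decrypting the received ciphertext:
P[0]: S = E(K, 0x3) = 0xF; 0x9 ⊕ 0xF = 0x6.
P[1]: S = E(K, 0xF) = 0xC; 0x5 ⊕ 0xC = 0x9.
P[2]: S = E(K, 0xC) = 0x0; 0xB ⊕ 0x0 = 0xB.
P[3]: S = E(K, 0x0) = 0x3; 0xE ⊕ 0x3 = 0xD.
P[4]: S = E(K, 0x3) = 0xF; 0xE ⊕ 0xF = 0x1.
Blocks that differ from the original plaintext: P[3].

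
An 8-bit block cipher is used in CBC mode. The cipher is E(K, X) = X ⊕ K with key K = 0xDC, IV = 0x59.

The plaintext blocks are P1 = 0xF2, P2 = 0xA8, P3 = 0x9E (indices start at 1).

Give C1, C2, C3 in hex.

C1 = 0x77, C2 = 0x03, C3 = 0x41

CBC encryption: C_i = E(K, P_i ⊕ C_{i−1}), with C_{0} = IV.
C1: P1 ⊕ 0x59 = 0xAB; E(K, 0xAB) = 0x77.
C2: P2 ⊕ 0x77 = 0xDF; E(K, 0xDF) = 0x03.
C3: P3 ⊕ 0x03 = 0x9D; E(K, 0x9D) = 0x41.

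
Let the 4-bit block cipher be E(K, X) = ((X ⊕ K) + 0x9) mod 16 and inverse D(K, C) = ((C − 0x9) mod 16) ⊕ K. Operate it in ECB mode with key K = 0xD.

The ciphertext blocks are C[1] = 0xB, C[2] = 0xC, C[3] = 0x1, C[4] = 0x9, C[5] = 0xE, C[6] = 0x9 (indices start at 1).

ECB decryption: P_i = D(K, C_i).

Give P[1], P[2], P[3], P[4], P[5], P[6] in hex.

P[1] = 0xF, P[2] = 0xE, P[3] = 0x5, P[4] = 0xD, P[5] = 0x8, P[6] = 0xD

P[1]: D(K, 0xB) = 0xF.
P[2]: D(K, 0xC) = 0xE.
P[3]: D(K, 0x1) = 0x5.
P[4]: D(K, 0x9) = 0xD.
P[5]: D(K, 0xE) = 0x8.
P[6]: D(K, 0x9) = 0xD.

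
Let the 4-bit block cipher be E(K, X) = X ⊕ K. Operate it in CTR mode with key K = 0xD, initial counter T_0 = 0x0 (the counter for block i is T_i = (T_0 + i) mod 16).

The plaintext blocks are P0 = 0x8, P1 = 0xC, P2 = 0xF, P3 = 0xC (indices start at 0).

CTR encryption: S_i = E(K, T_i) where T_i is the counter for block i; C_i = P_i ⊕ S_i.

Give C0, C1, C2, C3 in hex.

C0: T = 0x0, S = E(K, T) = 0xD; 0x8 ⊕ 0xD = 0x5.
C1: T = 0x1, S = E(K, T) = 0xC; 0xC ⊕ 0xC = 0x0.
C2: T = 0x2, S = E(K, T) = 0xF; 0xF ⊕ 0xF = 0x0.
C3: T = 0x3, S = E(K, T) = 0xE; 0xC ⊕ 0xE = 0x2.

C0 = 0x5, C1 = 0x0, C2 = 0x0, C3 = 0x2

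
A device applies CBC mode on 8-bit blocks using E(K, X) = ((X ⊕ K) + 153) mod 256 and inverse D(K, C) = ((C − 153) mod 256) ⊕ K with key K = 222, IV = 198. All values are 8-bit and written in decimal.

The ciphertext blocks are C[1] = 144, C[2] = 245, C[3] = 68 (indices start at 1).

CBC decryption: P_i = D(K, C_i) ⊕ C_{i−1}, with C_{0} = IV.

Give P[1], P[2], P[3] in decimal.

P[1]: D(K, 144) = 41; 41 ⊕ 198 = 239.
P[2]: D(K, 245) = 130; 130 ⊕ 144 = 18.
P[3]: D(K, 68) = 117; 117 ⊕ 245 = 128.

P[1] = 239, P[2] = 18, P[3] = 128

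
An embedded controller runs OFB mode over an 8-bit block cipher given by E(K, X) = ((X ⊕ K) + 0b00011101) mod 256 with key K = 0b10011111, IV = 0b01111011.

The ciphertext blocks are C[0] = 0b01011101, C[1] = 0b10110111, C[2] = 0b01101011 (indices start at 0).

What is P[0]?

OFB decryption: S_i = E(K, S_{i−1}) with S_{−1} = IV; P_i = C_i ⊕ S_i.
P[0]: S = E(K, 0b01111011) = 0b00000001; 0b01011101 ⊕ 0b00000001 = 0b01011100.

P[0] = 0b01011100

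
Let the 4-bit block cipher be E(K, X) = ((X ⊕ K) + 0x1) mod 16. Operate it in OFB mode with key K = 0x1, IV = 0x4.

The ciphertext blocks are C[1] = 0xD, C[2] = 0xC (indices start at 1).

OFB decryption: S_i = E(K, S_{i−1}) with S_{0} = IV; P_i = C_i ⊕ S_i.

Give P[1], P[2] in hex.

P[1]: S = E(K, 0x4) = 0x6; 0xD ⊕ 0x6 = 0xB.
P[2]: S = E(K, 0x6) = 0x8; 0xC ⊕ 0x8 = 0x4.

P[1] = 0xB, P[2] = 0x4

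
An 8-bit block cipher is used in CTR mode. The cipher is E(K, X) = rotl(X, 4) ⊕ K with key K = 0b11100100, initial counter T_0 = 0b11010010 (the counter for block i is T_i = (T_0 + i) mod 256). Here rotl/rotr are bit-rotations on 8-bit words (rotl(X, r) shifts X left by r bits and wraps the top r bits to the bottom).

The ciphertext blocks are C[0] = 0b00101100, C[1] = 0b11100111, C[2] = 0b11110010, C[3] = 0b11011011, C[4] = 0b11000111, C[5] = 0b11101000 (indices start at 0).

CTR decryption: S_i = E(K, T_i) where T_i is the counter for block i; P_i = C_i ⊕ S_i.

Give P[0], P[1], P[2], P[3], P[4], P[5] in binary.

P[0]: T = 0b11010010, S = E(K, T) = 0b11001001; 0b00101100 ⊕ 0b11001001 = 0b11100101.
P[1]: T = 0b11010011, S = E(K, T) = 0b11011001; 0b11100111 ⊕ 0b11011001 = 0b00111110.
P[2]: T = 0b11010100, S = E(K, T) = 0b10101001; 0b11110010 ⊕ 0b10101001 = 0b01011011.
P[3]: T = 0b11010101, S = E(K, T) = 0b10111001; 0b11011011 ⊕ 0b10111001 = 0b01100010.
P[4]: T = 0b11010110, S = E(K, T) = 0b10001001; 0b11000111 ⊕ 0b10001001 = 0b01001110.
P[5]: T = 0b11010111, S = E(K, T) = 0b10011001; 0b11101000 ⊕ 0b10011001 = 0b01110001.

P[0] = 0b11100101, P[1] = 0b00111110, P[2] = 0b01011011, P[3] = 0b01100010, P[4] = 0b01001110, P[5] = 0b01110001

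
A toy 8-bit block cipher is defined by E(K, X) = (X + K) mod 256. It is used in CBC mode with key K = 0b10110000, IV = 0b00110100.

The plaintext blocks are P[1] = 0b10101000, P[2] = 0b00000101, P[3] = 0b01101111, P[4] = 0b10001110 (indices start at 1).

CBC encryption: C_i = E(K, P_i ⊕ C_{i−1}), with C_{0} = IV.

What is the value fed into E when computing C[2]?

C[1]: P[1] ⊕ 0b00110100 = 0b10011100; E(K, 0b10011100) = 0b01001100.
C[2]: P[2] ⊕ 0b01001100 = 0b01001001; E(K, 0b01001001) = 0b11111001.
So the input to E for block [2] is 0b01001001.

0b01001001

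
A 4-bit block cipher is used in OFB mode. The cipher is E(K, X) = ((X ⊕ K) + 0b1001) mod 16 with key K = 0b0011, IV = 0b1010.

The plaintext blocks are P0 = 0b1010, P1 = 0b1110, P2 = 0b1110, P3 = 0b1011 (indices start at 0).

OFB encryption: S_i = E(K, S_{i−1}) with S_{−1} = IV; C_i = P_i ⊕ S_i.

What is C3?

C0: S = E(K, 0b1010) = 0b0010; 0b1010 ⊕ 0b0010 = 0b1000.
C1: S = E(K, 0b0010) = 0b1010; 0b1110 ⊕ 0b1010 = 0b0100.
C2: S = E(K, 0b1010) = 0b0010; 0b1110 ⊕ 0b0010 = 0b1100.
C3: S = E(K, 0b0010) = 0b1010; 0b1011 ⊕ 0b1010 = 0b0001.

C3 = 0b0001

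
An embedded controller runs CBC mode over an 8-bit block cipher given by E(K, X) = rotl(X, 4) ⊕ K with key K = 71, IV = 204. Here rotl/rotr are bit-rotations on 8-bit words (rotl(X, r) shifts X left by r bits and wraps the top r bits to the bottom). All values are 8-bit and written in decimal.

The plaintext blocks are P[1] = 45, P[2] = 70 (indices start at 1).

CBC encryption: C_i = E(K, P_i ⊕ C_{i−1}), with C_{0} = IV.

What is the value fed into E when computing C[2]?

31

C[1]: P[1] ⊕ 204 = 225; E(K, 225) = 89.
C[2]: P[2] ⊕ 89 = 31; E(K, 31) = 182.
So the input to E for block [2] is 31.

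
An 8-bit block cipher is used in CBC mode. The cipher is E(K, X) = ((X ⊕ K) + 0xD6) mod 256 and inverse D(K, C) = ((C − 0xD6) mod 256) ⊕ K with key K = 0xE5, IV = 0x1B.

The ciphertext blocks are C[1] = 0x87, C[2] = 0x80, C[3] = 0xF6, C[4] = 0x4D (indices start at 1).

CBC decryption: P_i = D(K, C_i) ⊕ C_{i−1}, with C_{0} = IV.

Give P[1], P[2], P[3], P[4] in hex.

P[1] = 0x4F, P[2] = 0xC8, P[3] = 0x45, P[4] = 0x64

P[1]: D(K, 0x87) = 0x54; 0x54 ⊕ 0x1B = 0x4F.
P[2]: D(K, 0x80) = 0x4F; 0x4F ⊕ 0x87 = 0xC8.
P[3]: D(K, 0xF6) = 0xC5; 0xC5 ⊕ 0x80 = 0x45.
P[4]: D(K, 0x4D) = 0x92; 0x92 ⊕ 0xF6 = 0x64.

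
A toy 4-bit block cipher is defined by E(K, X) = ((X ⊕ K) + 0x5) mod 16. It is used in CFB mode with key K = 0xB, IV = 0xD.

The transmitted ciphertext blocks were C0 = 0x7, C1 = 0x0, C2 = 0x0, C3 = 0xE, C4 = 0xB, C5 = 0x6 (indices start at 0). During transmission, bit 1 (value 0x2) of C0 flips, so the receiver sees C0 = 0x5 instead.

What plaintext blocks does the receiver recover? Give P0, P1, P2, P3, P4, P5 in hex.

P0 = 0xE, P1 = 0x3, P2 = 0x0, P3 = 0xE, P4 = 0x1, P5 = 0x3

CFB decryption: P_i = C_i ⊕ E(K, C_{i−1}), with C_{−1} = IV.
Only C0 changed, to 0x5. In CFB, a change in C_i flips the same bit in P_i and garbles P_{i+1}. Decrypting the received ciphertext:
P0: E(K, 0xD) = 0xB; 0x5 ⊕ 0xB = 0xE.
P1: E(K, 0x5) = 0x3; 0x0 ⊕ 0x3 = 0x3.
P2: E(K, 0x0) = 0x0; 0x0 ⊕ 0x0 = 0x0.
P3: E(K, 0x0) = 0x0; 0xE ⊕ 0x0 = 0xE.
P4: E(K, 0xE) = 0xA; 0xB ⊕ 0xA = 0x1.
P5: E(K, 0xB) = 0x5; 0x6 ⊕ 0x5 = 0x3.
Blocks that differ from the original plaintext: P0, P1.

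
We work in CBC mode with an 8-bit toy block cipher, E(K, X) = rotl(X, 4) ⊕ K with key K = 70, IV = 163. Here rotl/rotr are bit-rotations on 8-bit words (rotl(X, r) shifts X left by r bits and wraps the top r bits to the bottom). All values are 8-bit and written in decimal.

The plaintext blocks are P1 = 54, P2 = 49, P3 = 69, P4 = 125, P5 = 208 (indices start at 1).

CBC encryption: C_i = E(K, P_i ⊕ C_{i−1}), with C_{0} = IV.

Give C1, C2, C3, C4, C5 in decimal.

C1: P1 ⊕ 163 = 149; E(K, 149) = 31.
C2: P2 ⊕ 31 = 46; E(K, 46) = 164.
C3: P3 ⊕ 164 = 225; E(K, 225) = 88.
C4: P4 ⊕ 88 = 37; E(K, 37) = 20.
C5: P5 ⊕ 20 = 196; E(K, 196) = 10.

C1 = 31, C2 = 164, C3 = 88, C4 = 20, C5 = 10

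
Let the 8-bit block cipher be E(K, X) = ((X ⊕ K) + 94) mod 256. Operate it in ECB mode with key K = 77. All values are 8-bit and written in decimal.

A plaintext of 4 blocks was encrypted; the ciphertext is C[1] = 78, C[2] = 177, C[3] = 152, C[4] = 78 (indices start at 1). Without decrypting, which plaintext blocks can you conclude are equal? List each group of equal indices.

ECB encrypts each block independently with the same key, so equal ciphertext blocks imply equal plaintext blocks.
C[1] = C[4] = 78, so P[1] = P[4].

P[1] = P[4]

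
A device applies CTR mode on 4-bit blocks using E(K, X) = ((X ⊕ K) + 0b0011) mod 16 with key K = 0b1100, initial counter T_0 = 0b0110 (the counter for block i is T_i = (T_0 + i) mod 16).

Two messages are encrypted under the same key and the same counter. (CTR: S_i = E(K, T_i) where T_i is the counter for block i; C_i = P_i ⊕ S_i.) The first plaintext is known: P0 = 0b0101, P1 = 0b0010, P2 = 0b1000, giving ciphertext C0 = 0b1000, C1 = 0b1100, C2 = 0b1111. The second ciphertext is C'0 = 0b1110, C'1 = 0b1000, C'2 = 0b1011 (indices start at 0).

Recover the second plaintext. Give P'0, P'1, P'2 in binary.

In CTR with a reused counter, both messages share the same keystream S_i, so C_i ⊕ C'_i = P_i ⊕ P'_i and thus P'_i = P_i ⊕ C_i ⊕ C'_i.
P'0: 0b0101 ⊕ 0b1000 ⊕ 0b1110 = 0b0011.
P'1: 0b0010 ⊕ 0b1100 ⊕ 0b1000 = 0b0110.
P'2: 0b1000 ⊕ 0b1111 ⊕ 0b1011 = 0b1100.

P'0 = 0b0011, P'1 = 0b0110, P'2 = 0b1100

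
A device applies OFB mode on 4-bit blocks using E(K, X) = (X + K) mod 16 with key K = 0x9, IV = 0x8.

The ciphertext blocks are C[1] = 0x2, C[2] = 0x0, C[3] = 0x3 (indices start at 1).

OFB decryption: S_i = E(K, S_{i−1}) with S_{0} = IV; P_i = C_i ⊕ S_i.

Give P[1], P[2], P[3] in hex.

P[1]: S = E(K, 0x8) = 0x1; 0x2 ⊕ 0x1 = 0x3.
P[2]: S = E(K, 0x1) = 0xA; 0x0 ⊕ 0xA = 0xA.
P[3]: S = E(K, 0xA) = 0x3; 0x3 ⊕ 0x3 = 0x0.

P[1] = 0x3, P[2] = 0xA, P[3] = 0x0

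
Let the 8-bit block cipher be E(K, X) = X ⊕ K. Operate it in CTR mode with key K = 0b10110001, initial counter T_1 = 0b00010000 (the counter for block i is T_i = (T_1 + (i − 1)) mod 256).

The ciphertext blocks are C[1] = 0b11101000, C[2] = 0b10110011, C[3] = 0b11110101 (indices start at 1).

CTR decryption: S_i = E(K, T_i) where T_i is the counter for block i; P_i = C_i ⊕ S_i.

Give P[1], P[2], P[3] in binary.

P[1]: T = 0b00010000, S = E(K, T) = 0b10100001; 0b11101000 ⊕ 0b10100001 = 0b01001001.
P[2]: T = 0b00010001, S = E(K, T) = 0b10100000; 0b10110011 ⊕ 0b10100000 = 0b00010011.
P[3]: T = 0b00010010, S = E(K, T) = 0b10100011; 0b11110101 ⊕ 0b10100011 = 0b01010110.

P[1] = 0b01001001, P[2] = 0b00010011, P[3] = 0b01010110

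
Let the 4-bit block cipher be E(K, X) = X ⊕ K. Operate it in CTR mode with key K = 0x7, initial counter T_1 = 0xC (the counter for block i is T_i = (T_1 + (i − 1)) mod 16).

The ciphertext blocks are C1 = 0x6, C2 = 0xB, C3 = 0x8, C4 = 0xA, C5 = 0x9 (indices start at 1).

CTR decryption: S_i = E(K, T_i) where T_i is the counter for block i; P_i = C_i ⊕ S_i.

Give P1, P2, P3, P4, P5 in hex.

P1: T = 0xC, S = E(K, T) = 0xB; 0x6 ⊕ 0xB = 0xD.
P2: T = 0xD, S = E(K, T) = 0xA; 0xB ⊕ 0xA = 0x1.
P3: T = 0xE, S = E(K, T) = 0x9; 0x8 ⊕ 0x9 = 0x1.
P4: T = 0xF, S = E(K, T) = 0x8; 0xA ⊕ 0x8 = 0x2.
P5: T = 0x0, S = E(K, T) = 0x7; 0x9 ⊕ 0x7 = 0xE.

P1 = 0xD, P2 = 0x1, P3 = 0x1, P4 = 0x2, P5 = 0xE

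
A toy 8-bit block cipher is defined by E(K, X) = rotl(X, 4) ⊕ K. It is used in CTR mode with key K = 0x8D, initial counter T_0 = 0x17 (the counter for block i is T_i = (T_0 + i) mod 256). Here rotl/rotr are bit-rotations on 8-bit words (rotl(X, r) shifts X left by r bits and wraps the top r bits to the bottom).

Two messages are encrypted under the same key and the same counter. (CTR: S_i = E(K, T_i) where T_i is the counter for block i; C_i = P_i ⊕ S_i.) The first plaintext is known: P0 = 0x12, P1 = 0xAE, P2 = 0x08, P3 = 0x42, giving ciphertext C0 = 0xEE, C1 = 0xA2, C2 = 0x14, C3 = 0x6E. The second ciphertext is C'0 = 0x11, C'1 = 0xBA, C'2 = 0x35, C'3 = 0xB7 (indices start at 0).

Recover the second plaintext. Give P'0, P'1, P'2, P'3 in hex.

In CTR with a reused counter, both messages share the same keystream S_i, so C_i ⊕ C'_i = P_i ⊕ P'_i and thus P'_i = P_i ⊕ C_i ⊕ C'_i.
P'0: 0x12 ⊕ 0xEE ⊕ 0x11 = 0xED.
P'1: 0xAE ⊕ 0xA2 ⊕ 0xBA = 0xB6.
P'2: 0x08 ⊕ 0x14 ⊕ 0x35 = 0x29.
P'3: 0x42 ⊕ 0x6E ⊕ 0xB7 = 0x9B.

P'0 = 0xED, P'1 = 0xB6, P'2 = 0x29, P'3 = 0x9B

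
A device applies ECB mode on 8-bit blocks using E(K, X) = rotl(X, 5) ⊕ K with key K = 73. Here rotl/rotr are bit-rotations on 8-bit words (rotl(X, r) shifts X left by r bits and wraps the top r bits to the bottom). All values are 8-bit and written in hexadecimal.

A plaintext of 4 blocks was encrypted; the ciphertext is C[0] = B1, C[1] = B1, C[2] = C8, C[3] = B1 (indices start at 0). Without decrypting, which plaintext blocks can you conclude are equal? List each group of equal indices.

ECB encrypts each block independently with the same key, so equal ciphertext blocks imply equal plaintext blocks.
C[0] = C[1] = C[3] = B1, so P[0] = P[1] = P[3].

P[0] = P[1] = P[3]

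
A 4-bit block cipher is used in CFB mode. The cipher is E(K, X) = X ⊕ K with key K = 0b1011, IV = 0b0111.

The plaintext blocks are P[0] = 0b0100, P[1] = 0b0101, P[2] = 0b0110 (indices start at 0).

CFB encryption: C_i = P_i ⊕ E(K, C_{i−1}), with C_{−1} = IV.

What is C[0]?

C[0] = 0b1000

C[0]: E(K, 0b0111) = 0b1100; 0b0100 ⊕ 0b1100 = 0b1000.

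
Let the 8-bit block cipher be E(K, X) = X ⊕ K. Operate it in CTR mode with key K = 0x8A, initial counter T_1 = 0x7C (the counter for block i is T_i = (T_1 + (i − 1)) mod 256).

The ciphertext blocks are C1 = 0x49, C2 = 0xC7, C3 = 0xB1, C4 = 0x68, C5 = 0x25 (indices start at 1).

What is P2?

P2 = 0x30

CTR decryption: S_i = E(K, T_i) where T_i is the counter for block i; P_i = C_i ⊕ S_i.
P2: T = 0x7D, S = E(K, T) = 0xF7; 0xC7 ⊕ 0xF7 = 0x30.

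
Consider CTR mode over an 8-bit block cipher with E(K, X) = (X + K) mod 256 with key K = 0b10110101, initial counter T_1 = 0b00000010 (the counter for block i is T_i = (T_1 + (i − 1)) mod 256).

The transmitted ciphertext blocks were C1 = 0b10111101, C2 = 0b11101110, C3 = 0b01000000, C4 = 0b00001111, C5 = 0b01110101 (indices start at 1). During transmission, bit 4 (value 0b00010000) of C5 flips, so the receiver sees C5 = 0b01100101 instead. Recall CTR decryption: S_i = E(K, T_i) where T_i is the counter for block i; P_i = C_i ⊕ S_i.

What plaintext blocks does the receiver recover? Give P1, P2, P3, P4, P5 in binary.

P1 = 0b00001010, P2 = 0b01010110, P3 = 0b11111001, P4 = 0b10110101, P5 = 0b11011110

Only C5 changed, to 0b01100101. In CTR, a change in C_i flips the same bit in P_i only; the keystream is unaffected. Decrypting the received ciphertext:
P1: T = 0b00000010, S = E(K, T) = 0b10110111; 0b10111101 ⊕ 0b10110111 = 0b00001010.
P2: T = 0b00000011, S = E(K, T) = 0b10111000; 0b11101110 ⊕ 0b10111000 = 0b01010110.
P3: T = 0b00000100, S = E(K, T) = 0b10111001; 0b01000000 ⊕ 0b10111001 = 0b11111001.
P4: T = 0b00000101, S = E(K, T) = 0b10111010; 0b00001111 ⊕ 0b10111010 = 0b10110101.
P5: T = 0b00000110, S = E(K, T) = 0b10111011; 0b01100101 ⊕ 0b10111011 = 0b11011110.
Blocks that differ from the original plaintext: P5.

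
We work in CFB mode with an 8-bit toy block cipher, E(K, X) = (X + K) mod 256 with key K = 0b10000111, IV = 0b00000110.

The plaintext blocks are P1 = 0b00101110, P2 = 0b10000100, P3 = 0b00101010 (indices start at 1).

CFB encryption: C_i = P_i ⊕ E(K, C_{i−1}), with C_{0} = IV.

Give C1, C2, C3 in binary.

C1 = 0b10100011, C2 = 0b10101110, C3 = 0b00011111

C1: E(K, 0b00000110) = 0b10001101; 0b00101110 ⊕ 0b10001101 = 0b10100011.
C2: E(K, 0b10100011) = 0b00101010; 0b10000100 ⊕ 0b00101010 = 0b10101110.
C3: E(K, 0b10101110) = 0b00110101; 0b00101010 ⊕ 0b00110101 = 0b00011111.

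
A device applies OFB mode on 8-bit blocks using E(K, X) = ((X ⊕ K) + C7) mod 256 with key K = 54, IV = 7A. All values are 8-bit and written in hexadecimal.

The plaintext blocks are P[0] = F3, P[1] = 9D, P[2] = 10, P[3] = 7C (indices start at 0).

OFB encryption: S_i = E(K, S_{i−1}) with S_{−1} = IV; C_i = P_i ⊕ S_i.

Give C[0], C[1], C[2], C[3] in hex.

C[0] = 06, C[1] = F5, C[2] = 13, C[3] = 62

C[0]: S = E(K, 7A) = F5; F3 ⊕ F5 = 06.
C[1]: S = E(K, F5) = 68; 9D ⊕ 68 = F5.
C[2]: S = E(K, 68) = 03; 10 ⊕ 03 = 13.
C[3]: S = E(K, 03) = 1E; 7C ⊕ 1E = 62.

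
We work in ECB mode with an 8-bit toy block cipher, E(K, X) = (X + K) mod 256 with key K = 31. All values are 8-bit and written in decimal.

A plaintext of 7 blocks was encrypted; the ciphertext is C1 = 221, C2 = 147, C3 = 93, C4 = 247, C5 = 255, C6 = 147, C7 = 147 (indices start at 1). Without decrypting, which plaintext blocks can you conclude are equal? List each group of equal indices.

ECB encrypts each block independently with the same key, so equal ciphertext blocks imply equal plaintext blocks.
C2 = C6 = C7 = 147, so P2 = P6 = P7.

P2 = P6 = P7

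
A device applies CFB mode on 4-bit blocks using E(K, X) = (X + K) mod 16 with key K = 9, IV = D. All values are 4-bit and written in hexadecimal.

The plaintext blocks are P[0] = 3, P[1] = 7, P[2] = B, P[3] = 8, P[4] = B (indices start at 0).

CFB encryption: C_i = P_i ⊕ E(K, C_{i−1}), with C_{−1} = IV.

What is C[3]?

C[0]: E(K, D) = 6; 3 ⊕ 6 = 5.
C[1]: E(K, 5) = E; 7 ⊕ E = 9.
C[2]: E(K, 9) = 2; B ⊕ 2 = 9.
C[3]: E(K, 9) = 2; 8 ⊕ 2 = A.

C[3] = A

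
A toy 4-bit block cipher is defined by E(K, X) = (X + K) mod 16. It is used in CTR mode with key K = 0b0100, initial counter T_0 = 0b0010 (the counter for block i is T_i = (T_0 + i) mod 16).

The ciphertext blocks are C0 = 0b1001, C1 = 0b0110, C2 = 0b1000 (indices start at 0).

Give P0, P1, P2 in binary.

CTR decryption: S_i = E(K, T_i) where T_i is the counter for block i; P_i = C_i ⊕ S_i.
P0: T = 0b0010, S = E(K, T) = 0b0110; 0b1001 ⊕ 0b0110 = 0b1111.
P1: T = 0b0011, S = E(K, T) = 0b0111; 0b0110 ⊕ 0b0111 = 0b0001.
P2: T = 0b0100, S = E(K, T) = 0b1000; 0b1000 ⊕ 0b1000 = 0b0000.

P0 = 0b1111, P1 = 0b0001, P2 = 0b0000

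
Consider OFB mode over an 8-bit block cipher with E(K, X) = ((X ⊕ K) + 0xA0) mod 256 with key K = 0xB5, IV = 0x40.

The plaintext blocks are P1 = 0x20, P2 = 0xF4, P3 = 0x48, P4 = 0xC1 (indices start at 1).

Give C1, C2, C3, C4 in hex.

OFB encryption: S_i = E(K, S_{i−1}) with S_{0} = IV; C_i = P_i ⊕ S_i.
C1: S = E(K, 0x40) = 0x95; 0x20 ⊕ 0x95 = 0xB5.
C2: S = E(K, 0x95) = 0xC0; 0xF4 ⊕ 0xC0 = 0x34.
C3: S = E(K, 0xC0) = 0x15; 0x48 ⊕ 0x15 = 0x5D.
C4: S = E(K, 0x15) = 0x40; 0xC1 ⊕ 0x40 = 0x81.

C1 = 0xB5, C2 = 0x34, C3 = 0x5D, C4 = 0x81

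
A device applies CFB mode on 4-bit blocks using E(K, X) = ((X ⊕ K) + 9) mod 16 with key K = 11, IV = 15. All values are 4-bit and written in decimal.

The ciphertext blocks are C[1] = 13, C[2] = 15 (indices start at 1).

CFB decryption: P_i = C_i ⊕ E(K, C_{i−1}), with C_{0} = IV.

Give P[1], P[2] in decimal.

P[1] = 0, P[2] = 0

P[1]: E(K, 15) = 13; 13 ⊕ 13 = 0.
P[2]: E(K, 13) = 15; 15 ⊕ 15 = 0.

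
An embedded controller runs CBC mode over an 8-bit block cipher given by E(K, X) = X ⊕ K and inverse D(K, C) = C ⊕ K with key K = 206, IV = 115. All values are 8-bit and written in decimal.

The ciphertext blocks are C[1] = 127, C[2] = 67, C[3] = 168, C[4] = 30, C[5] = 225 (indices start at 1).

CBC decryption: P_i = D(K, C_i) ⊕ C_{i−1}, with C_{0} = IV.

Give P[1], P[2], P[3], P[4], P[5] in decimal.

P[1] = 194, P[2] = 242, P[3] = 37, P[4] = 120, P[5] = 49

P[1]: D(K, 127) = 177; 177 ⊕ 115 = 194.
P[2]: D(K, 67) = 141; 141 ⊕ 127 = 242.
P[3]: D(K, 168) = 102; 102 ⊕ 67 = 37.
P[4]: D(K, 30) = 208; 208 ⊕ 168 = 120.
P[5]: D(K, 225) = 47; 47 ⊕ 30 = 49.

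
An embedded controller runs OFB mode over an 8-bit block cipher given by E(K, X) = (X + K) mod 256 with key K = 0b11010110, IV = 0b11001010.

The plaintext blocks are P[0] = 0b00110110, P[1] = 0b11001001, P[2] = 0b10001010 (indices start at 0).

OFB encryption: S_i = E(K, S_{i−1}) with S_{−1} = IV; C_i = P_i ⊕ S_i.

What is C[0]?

C[0] = 0b10010110

C[0]: S = E(K, 0b11001010) = 0b10100000; 0b00110110 ⊕ 0b10100000 = 0b10010110.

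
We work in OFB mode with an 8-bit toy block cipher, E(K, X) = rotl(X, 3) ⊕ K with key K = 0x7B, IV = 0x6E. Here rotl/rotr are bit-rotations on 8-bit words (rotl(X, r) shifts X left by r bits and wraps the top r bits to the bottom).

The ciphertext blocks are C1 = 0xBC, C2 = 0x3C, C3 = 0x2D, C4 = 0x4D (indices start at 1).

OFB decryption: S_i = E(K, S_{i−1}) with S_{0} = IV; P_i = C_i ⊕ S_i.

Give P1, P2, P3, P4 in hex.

P1 = 0xB4, P2 = 0x07, P3 = 0x8F, P4 = 0x23

P1: S = E(K, 0x6E) = 0x08; 0xBC ⊕ 0x08 = 0xB4.
P2: S = E(K, 0x08) = 0x3B; 0x3C ⊕ 0x3B = 0x07.
P3: S = E(K, 0x3B) = 0xA2; 0x2D ⊕ 0xA2 = 0x8F.
P4: S = E(K, 0xA2) = 0x6E; 0x4D ⊕ 0x6E = 0x23.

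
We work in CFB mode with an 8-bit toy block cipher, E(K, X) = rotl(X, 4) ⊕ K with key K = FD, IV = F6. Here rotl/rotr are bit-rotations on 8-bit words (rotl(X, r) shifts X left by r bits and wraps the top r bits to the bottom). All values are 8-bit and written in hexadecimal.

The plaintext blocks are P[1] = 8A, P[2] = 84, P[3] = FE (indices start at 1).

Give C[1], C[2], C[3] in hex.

C[1] = 18, C[2] = F8, C[3] = 8C

CFB encryption: C_i = P_i ⊕ E(K, C_{i−1}), with C_{0} = IV.
C[1]: E(K, F6) = 92; 8A ⊕ 92 = 18.
C[2]: E(K, 18) = 7C; 84 ⊕ 7C = F8.
C[3]: E(K, F8) = 72; FE ⊕ 72 = 8C.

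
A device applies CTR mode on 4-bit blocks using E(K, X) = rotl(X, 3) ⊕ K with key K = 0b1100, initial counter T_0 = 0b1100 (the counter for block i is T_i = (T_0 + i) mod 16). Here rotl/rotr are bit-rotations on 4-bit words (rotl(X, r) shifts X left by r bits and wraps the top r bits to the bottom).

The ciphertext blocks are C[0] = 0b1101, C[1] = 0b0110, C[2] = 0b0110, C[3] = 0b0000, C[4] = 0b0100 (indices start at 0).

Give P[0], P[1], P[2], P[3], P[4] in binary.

P[0] = 0b0111, P[1] = 0b0100, P[2] = 0b1101, P[3] = 0b0011, P[4] = 0b1000

CTR decryption: S_i = E(K, T_i) where T_i is the counter for block i; P_i = C_i ⊕ S_i.
P[0]: T = 0b1100, S = E(K, T) = 0b1010; 0b1101 ⊕ 0b1010 = 0b0111.
P[1]: T = 0b1101, S = E(K, T) = 0b0010; 0b0110 ⊕ 0b0010 = 0b0100.
P[2]: T = 0b1110, S = E(K, T) = 0b1011; 0b0110 ⊕ 0b1011 = 0b1101.
P[3]: T = 0b1111, S = E(K, T) = 0b0011; 0b0000 ⊕ 0b0011 = 0b0011.
P[4]: T = 0b0000, S = E(K, T) = 0b1100; 0b0100 ⊕ 0b1100 = 0b1000.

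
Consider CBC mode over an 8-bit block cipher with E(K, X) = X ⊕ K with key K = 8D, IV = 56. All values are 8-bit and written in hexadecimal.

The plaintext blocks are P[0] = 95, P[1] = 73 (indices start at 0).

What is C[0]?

CBC encryption: C_i = E(K, P_i ⊕ C_{i−1}), with C_{−1} = IV.
C[0]: P[0] ⊕ 56 = C3; E(K, C3) = 4E.

C[0] = 4E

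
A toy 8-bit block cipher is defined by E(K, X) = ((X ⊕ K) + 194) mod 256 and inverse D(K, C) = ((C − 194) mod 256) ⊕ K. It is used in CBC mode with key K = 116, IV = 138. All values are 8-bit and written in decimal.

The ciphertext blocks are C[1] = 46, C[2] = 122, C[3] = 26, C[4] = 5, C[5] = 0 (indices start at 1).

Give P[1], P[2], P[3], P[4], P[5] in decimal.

CBC decryption: P_i = D(K, C_i) ⊕ C_{i−1}, with C_{0} = IV.
P[1]: D(K, 46) = 24; 24 ⊕ 138 = 146.
P[2]: D(K, 122) = 204; 204 ⊕ 46 = 226.
P[3]: D(K, 26) = 44; 44 ⊕ 122 = 86.
P[4]: D(K, 5) = 55; 55 ⊕ 26 = 45.
P[5]: D(K, 0) = 74; 74 ⊕ 5 = 79.

P[1] = 146, P[2] = 226, P[3] = 86, P[4] = 45, P[5] = 79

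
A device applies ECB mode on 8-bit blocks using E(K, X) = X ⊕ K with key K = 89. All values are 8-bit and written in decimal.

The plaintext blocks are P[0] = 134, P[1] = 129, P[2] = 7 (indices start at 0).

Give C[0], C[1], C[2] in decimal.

C[0] = 223, C[1] = 216, C[2] = 94

ECB encryption: C_i = E(K, P_i).
C[0]: E(K, 134) = 223.
C[1]: E(K, 129) = 216.
C[2]: E(K, 7) = 94.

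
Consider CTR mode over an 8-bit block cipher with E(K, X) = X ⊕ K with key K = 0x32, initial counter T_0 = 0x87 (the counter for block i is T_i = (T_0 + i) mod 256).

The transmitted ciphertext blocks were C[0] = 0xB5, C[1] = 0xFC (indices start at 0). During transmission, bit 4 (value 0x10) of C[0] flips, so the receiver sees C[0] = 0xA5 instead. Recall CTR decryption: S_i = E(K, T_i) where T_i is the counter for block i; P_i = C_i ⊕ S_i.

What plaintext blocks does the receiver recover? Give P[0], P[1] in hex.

Only C[0] changed, to 0xA5. In CTR, a change in C_i flips the same bit in P_i only; the keystream is unaffected. Decrypting the received ciphertext:
P[0]: T = 0x87, S = E(K, T) = 0xB5; 0xA5 ⊕ 0xB5 = 0x10.
P[1]: T = 0x88, S = E(K, T) = 0xBA; 0xFC ⊕ 0xBA = 0x46.
Blocks that differ from the original plaintext: P[0].

P[0] = 0x10, P[1] = 0x46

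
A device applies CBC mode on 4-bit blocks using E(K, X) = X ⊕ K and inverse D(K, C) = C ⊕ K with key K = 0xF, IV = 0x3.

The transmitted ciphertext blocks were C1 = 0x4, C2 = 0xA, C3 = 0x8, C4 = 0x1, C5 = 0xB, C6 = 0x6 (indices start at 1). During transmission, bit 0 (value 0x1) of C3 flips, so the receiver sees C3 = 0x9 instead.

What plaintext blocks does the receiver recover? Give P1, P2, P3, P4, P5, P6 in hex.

CBC decryption: P_i = D(K, C_i) ⊕ C_{i−1}, with C_{0} = IV.
Only C3 changed, to 0x9. In CBC, a change in C_i garbles P_i and flips the same bit in P_{i+1}. Decrypting the received ciphertext:
P1: D(K, 0x4) = 0xB; 0xB ⊕ 0x3 = 0x8.
P2: D(K, 0xA) = 0x5; 0x5 ⊕ 0x4 = 0x1.
P3: D(K, 0x9) = 0x6; 0x6 ⊕ 0xA = 0xC.
P4: D(K, 0x1) = 0xE; 0xE ⊕ 0x9 = 0x7.
P5: D(K, 0xB) = 0x4; 0x4 ⊕ 0x1 = 0x5.
P6: D(K, 0x6) = 0x9; 0x9 ⊕ 0xB = 0x2.
Blocks that differ from the original plaintext: P3, P4.

P1 = 0x8, P2 = 0x1, P3 = 0xC, P4 = 0x7, P5 = 0x5, P6 = 0x2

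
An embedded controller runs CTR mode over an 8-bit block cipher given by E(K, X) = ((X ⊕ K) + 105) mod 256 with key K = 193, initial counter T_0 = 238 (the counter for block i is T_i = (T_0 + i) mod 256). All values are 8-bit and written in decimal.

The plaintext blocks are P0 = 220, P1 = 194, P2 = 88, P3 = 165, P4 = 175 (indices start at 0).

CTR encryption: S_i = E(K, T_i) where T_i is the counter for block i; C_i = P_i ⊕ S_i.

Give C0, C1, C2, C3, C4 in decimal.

C0 = 68, C1 = 85, C2 = 194, C3 = 60, C4 = 51

C0: T = 238, S = E(K, T) = 152; 220 ⊕ 152 = 68.
C1: T = 239, S = E(K, T) = 151; 194 ⊕ 151 = 85.
C2: T = 240, S = E(K, T) = 154; 88 ⊕ 154 = 194.
C3: T = 241, S = E(K, T) = 153; 165 ⊕ 153 = 60.
C4: T = 242, S = E(K, T) = 156; 175 ⊕ 156 = 51.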